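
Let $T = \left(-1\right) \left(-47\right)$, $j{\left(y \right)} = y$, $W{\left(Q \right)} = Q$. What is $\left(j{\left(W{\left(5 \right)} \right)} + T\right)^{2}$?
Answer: $2704$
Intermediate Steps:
$T = 47$
$\left(j{\left(W{\left(5 \right)} \right)} + T\right)^{2} = \left(5 + 47\right)^{2} = 52^{2} = 2704$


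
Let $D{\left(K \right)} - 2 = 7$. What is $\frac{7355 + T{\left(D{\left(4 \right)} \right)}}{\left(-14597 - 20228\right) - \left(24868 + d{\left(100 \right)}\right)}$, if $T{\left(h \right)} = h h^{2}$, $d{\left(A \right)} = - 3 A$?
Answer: $- \frac{8084}{59393} \approx -0.13611$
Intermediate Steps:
$D{\left(K \right)} = 9$ ($D{\left(K \right)} = 2 + 7 = 9$)
$T{\left(h \right)} = h^{3}$
$\frac{7355 + T{\left(D{\left(4 \right)} \right)}}{\left(-14597 - 20228\right) - \left(24868 + d{\left(100 \right)}\right)} = \frac{7355 + 9^{3}}{\left(-14597 - 20228\right) - \left(24868 - 300\right)} = \frac{7355 + 729}{-34825 - 24568} = \frac{8084}{-34825 + \left(-24868 + 300\right)} = \frac{8084}{-34825 - 24568} = \frac{8084}{-59393} = 8084 \left(- \frac{1}{59393}\right) = - \frac{8084}{59393}$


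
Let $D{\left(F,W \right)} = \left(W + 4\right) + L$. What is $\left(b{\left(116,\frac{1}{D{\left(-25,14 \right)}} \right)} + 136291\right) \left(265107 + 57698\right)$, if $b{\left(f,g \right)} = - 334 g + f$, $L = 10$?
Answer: $\frac{88058022065}{2} \approx 4.4029 \cdot 10^{10}$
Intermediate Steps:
$D{\left(F,W \right)} = 14 + W$ ($D{\left(F,W \right)} = \left(W + 4\right) + 10 = \left(4 + W\right) + 10 = 14 + W$)
$b{\left(f,g \right)} = f - 334 g$
$\left(b{\left(116,\frac{1}{D{\left(-25,14 \right)}} \right)} + 136291\right) \left(265107 + 57698\right) = \left(\left(116 - \frac{334}{14 + 14}\right) + 136291\right) \left(265107 + 57698\right) = \left(\left(116 - \frac{334}{28}\right) + 136291\right) 322805 = \left(\left(116 - \frac{167}{14}\right) + 136291\right) 322805 = \left(\frac{1457}{14} + 136291\right) 322805 = \frac{1909531}{14} \cdot 322805 = \frac{88058022065}{2}$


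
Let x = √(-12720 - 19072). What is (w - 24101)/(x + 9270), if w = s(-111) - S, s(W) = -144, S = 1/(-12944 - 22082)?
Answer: -3936066885315/1505499650996 + 849205369*I*√1987/752749825498 ≈ -2.6145 + 0.050288*I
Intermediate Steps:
S = -1/35026 (S = 1/(-35026) = -1/35026 ≈ -2.8550e-5)
x = 4*I*√1987 (x = √(-31792) = 4*I*√1987 ≈ 178.3*I)
w = -5043743/35026 (w = -144 - 1*(-1/35026) = -144 + 1/35026 = -5043743/35026 ≈ -144.00)
(w - 24101)/(x + 9270) = (-5043743/35026 - 24101)/(4*I*√1987 + 9270) = -849205369/(35026*(9270 + 4*I*√1987))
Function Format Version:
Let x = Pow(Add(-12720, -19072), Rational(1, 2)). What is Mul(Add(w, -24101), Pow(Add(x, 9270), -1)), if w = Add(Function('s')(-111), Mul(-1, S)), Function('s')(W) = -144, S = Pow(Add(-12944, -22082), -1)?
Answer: Add(Rational(-3936066885315, 1505499650996), Mul(Rational(849205369, 752749825498), I, Pow(1987, Rational(1, 2)))) ≈ Add(-2.6145, Mul(0.050288, I))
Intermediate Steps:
S = Rational(-1, 35026) (S = Pow(-35026, -1) = Rational(-1, 35026) ≈ -2.8550e-5)
x = Mul(4, I, Pow(1987, Rational(1, 2))) (x = Pow(-31792, Rational(1, 2)) = Mul(4, I, Pow(1987, Rational(1, 2))) ≈ Mul(178.30, I))
w = Rational(-5043743, 35026) (w = Add(-144, Mul(-1, Rational(-1, 35026))) = Add(-144, Rational(1, 35026)) = Rational(-5043743, 35026) ≈ -144.00)
Mul(Add(w, -24101), Pow(Add(x, 9270), -1)) = Mul(Add(Rational(-5043743, 35026), -24101), Pow(Add(Mul(4, I, Pow(1987, Rational(1, 2))), 9270), -1)) = Mul(Rational(-849205369, 35026), Pow(Add(9270, Mul(4, I, Pow(1987, Rational(1, 2)))), -1))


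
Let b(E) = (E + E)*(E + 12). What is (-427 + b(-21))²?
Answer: 2401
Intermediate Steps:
b(E) = 2*E*(12 + E) (b(E) = (2*E)*(12 + E) = 2*E*(12 + E))
(-427 + b(-21))² = (-427 + 2*(-21)*(12 - 21))² = (-427 + 2*(-21)*(-9))² = (-427 + 378)² = (-49)² = 2401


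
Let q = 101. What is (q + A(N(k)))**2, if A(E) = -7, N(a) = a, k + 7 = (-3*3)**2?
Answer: 8836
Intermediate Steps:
k = 74 (k = -7 + (-3*3)**2 = -7 + (-9)**2 = -7 + 81 = 74)
(q + A(N(k)))**2 = (101 - 7)**2 = 94**2 = 8836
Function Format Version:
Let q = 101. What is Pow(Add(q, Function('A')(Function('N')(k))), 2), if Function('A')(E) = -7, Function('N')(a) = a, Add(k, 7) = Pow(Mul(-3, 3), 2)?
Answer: 8836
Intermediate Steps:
k = 74 (k = Add(-7, Pow(Mul(-3, 3), 2)) = Add(-7, Pow(-9, 2)) = Add(-7, 81) = 74)
Pow(Add(q, Function('A')(Function('N')(k))), 2) = Pow(Add(101, -7), 2) = Pow(94, 2) = 8836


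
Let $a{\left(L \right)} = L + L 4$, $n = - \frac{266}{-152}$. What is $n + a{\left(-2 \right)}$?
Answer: $- \frac{33}{4} \approx -8.25$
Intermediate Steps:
$n = \frac{7}{4}$ ($n = \left(-266\right) \left(- \frac{1}{152}\right) = \frac{7}{4} \approx 1.75$)
$a{\left(L \right)} = 5 L$ ($a{\left(L \right)} = L + 4 L = 5 L$)
$n + a{\left(-2 \right)} = \frac{7}{4} + 5 \left(-2\right) = \frac{7}{4} - 10 = - \frac{33}{4}$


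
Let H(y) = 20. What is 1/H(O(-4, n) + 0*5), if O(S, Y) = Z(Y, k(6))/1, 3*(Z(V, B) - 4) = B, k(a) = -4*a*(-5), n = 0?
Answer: 1/20 ≈ 0.050000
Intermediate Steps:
k(a) = 20*a
Z(V, B) = 4 + B/3
O(S, Y) = 44 (O(S, Y) = (4 + (20*6)/3)/1 = (4 + (1/3)*120)*1 = (4 + 40)*1 = 44*1 = 44)
1/H(O(-4, n) + 0*5) = 1/20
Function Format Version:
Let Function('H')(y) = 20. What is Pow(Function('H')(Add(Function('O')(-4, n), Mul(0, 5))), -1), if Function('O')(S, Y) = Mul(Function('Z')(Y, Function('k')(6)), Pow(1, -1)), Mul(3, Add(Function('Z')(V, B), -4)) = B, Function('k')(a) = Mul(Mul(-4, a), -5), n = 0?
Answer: Rational(1, 20) ≈ 0.050000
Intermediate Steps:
Function('k')(a) = Mul(20, a)
Function('Z')(V, B) = Add(4, Mul(Rational(1, 3), B))
Function('O')(S, Y) = 44 (Function('O')(S, Y) = Mul(Add(4, Mul(Rational(1, 3), Mul(20, 6))), Pow(1, -1)) = Mul(Add(4, Mul(Rational(1, 3), 120)), 1) = Mul(Add(4, 40), 1) = Mul(44, 1) = 44)
Pow(Function('H')(Add(Function('O')(-4, n), Mul(0, 5))), -1) = Pow(20, -1) = Rational(1, 20)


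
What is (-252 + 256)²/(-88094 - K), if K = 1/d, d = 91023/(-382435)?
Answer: -1456368/8018197727 ≈ -0.00018163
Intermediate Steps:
d = -91023/382435 (d = 91023*(-1/382435) = -91023/382435 ≈ -0.23801)
K = -382435/91023 (K = 1/(-91023/382435) = -382435/91023 ≈ -4.2015)
(-252 + 256)²/(-88094 - K) = (-252 + 256)²/(-88094 - 1*(-382435/91023)) = 4²/(-88094 + 382435/91023) = 16/(-8018197727/91023) = 16*(-91023/8018197727) = -1456368/8018197727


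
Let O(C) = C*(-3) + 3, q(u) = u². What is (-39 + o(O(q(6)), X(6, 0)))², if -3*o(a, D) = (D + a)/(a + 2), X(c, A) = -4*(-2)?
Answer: 147573904/95481 ≈ 1545.6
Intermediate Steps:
O(C) = 3 - 3*C (O(C) = -3*C + 3 = 3 - 3*C)
X(c, A) = 8
o(a, D) = -(D + a)/(3*(2 + a)) (o(a, D) = -(D + a)/(3*(a + 2)) = -(D + a)/(3*(2 + a)))
(-39 + o(O(q(6)), X(6, 0)))² = (-39 + (-1*8 - (3 - 3*6²))/(3*(2 + (3 - 3*6²))))² = (-39 + (-8 - (3 - 3*36))/(3*(2 + (3 - 3*36))))² = (-39 + (-8 - (3 - 108))/(3*(2 + (3 - 108))))² = (-39 + (-8 - 1*(-105))/(3*(2 - 105)))² = (-39 + (⅓)*(-8 + 105)/(-103))² = (-39 + (⅓)*(-1/103)*97)² = (-39 - 97/309)² = (-12148/309)² = 147573904/95481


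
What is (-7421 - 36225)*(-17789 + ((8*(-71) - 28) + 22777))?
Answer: -191693232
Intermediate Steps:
(-7421 - 36225)*(-17789 + ((8*(-71) - 28) + 22777)) = -43646*(-17789 + ((-568 - 28) + 22777)) = -43646*(-17789 + (-596 + 22777)) = -43646*(-17789 + 22181) = -43646*4392 = -191693232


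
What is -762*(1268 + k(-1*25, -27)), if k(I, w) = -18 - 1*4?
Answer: -949452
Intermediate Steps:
k(I, w) = -22 (k(I, w) = -18 - 4 = -22)
-762*(1268 + k(-1*25, -27)) = -762*(1268 - 22) = -762*1246 = -949452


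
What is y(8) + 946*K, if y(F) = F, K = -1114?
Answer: -1053836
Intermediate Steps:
y(8) + 946*K = 8 + 946*(-1114) = 8 - 1053844 = -1053836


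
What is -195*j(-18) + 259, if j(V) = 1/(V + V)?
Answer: 3173/12 ≈ 264.42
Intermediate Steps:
j(V) = 1/(2*V)
-195*j(-18) + 259 = -195/(2*(-18)) + 259 = -195*(-1)/(2*18) + 259 = -195*(-1/36) + 259 = 65/12 + 259 = 3173/12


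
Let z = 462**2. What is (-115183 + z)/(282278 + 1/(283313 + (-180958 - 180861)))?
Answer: 7714078066/22160516667 ≈ 0.34810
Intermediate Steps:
z = 213444
(-115183 + z)/(282278 + 1/(283313 + (-180958 - 180861))) = (-115183 + 213444)/(282278 + 1/(283313 + (-180958 - 180861))) = 98261/(282278 + 1/(283313 - 361819)) = 98261/(282278 + 1/(-78506)) = 98261/(282278 - 1/78506) = 98261/(22160516667/78506) = 98261*(78506/22160516667) = 7714078066/22160516667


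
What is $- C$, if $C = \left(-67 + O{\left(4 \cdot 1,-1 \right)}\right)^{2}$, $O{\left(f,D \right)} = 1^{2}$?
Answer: $-4356$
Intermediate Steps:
$O{\left(f,D \right)} = 1$
$C = 4356$ ($C = \left(-67 + 1\right)^{2} = \left(-66\right)^{2} = 4356$)
$- C = \left(-1\right) 4356 = -4356$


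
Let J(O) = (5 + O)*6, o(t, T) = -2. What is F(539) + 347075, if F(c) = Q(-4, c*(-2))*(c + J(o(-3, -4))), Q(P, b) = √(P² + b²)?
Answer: 347075 + 5570*√11621 ≈ 9.4753e+5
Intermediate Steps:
J(O) = 30 + 6*O
F(c) = √(16 + 4*c²)*(18 + c) (F(c) = √((-4)² + (c*(-2))²)*(c + (30 + 6*(-2))) = √(16 + (-2*c)²)*(c + (30 - 12)) = √(16 + 4*c²)*(c + 18) = √(16 + 4*c²)*(18 + c))
F(539) + 347075 = 2*√(4 + 539²)*(18 + 539) + 347075 = 2*√(4 + 290521)*557 + 347075 = 2*√290525*557 + 347075 = 2*(5*√11621)*557 + 347075 = 5570*√11621 + 347075 = 347075 + 5570*√11621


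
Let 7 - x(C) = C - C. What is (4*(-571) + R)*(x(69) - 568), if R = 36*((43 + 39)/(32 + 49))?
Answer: 3782636/3 ≈ 1.2609e+6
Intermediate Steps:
x(C) = 7 (x(C) = 7 - (C - C) = 7 - 1*0 = 7 + 0 = 7)
R = 328/9 (R = 36*(82/81) = 328/9 ≈ 36.444)
(4*(-571) + R)*(x(69) - 568) = (4*(-571) + 328/9)*(7 - 568) = (-2284 + 328/9)*(-561) = -20228/9*(-561) = 3782636/3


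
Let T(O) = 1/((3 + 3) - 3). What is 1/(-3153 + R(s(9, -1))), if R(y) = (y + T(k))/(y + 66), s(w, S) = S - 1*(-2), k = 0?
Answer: -201/633749 ≈ -0.00031716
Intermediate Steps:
T(O) = 1/3 (T(O) = 1/(6 - 3) = 1/3)
s(w, S) = 2 + S (s(w, S) = S + 2 = 2 + S)
R(y) = (1/3 + y)/(66 + y) (R(y) = (y + 1/3)/(y + 66) = (1/3 + y)/(66 + y))
1/(-3153 + R(s(9, -1))) = 1/(-3153 + (1/3 + (2 - 1))/(66 + (2 - 1))) = 1/(-3153 + (1/3 + 1)/(66 + 1)) = 1/(-3153 + (4/3)/67) = 1/(-3153 + (1/67)*(4/3)) = 1/(-3153 + 4/201) = 1/(-633749/201) = -201/633749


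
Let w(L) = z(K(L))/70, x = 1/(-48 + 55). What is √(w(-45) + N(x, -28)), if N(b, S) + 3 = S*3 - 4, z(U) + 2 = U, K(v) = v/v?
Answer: I*√445970/70 ≈ 9.5401*I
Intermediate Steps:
K(v) = 1
z(U) = -2 + U
x = ⅐ (x = 1/7 = ⅐ ≈ 0.14286)
N(b, S) = -7 + 3*S (N(b, S) = -3 + (S*3 - 4) = -3 + (3*S - 4) = -3 + (-4 + 3*S) = -7 + 3*S)
w(L) = -1/70 (w(L) = (-2 + 1)/70 = -1*1/70 = -1/70)
√(w(-45) + N(x, -28)) = √(-1/70 + (-7 + 3*(-28))) = √(-1/70 + (-7 - 84)) = √(-1/70 - 91) = √(-6371/70) = I*√445970/70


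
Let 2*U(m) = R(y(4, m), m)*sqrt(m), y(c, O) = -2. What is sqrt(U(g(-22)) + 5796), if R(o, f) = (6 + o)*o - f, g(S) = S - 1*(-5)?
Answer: 3*sqrt(2576 + 2*I*sqrt(17))/2 ≈ 76.132 + 0.12185*I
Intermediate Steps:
g(S) = 5 + S (g(S) = S + 5 = 5 + S)
R(o, f) = -f + o*(6 + o) (R(o, f) = o*(6 + o) - f = -f + o*(6 + o))
U(m) = sqrt(m)*(-8 - m)/2 (U(m) = (((-2)**2 - m + 6*(-2))*sqrt(m))/2 = ((4 - m - 12)*sqrt(m))/2 = ((-8 - m)*sqrt(m))/2 = (sqrt(m)*(-8 - m))/2 = sqrt(m)*(-8 - m)/2)
sqrt(U(g(-22)) + 5796) = sqrt(sqrt(5 - 22)*(-8 - (5 - 22))/2 + 5796) = sqrt(sqrt(-17)*(-8 - 1*(-17))/2 + 5796) = sqrt((I*sqrt(17))*(-8 + 17)/2 + 5796) = sqrt((1/2)*(I*sqrt(17))*9 + 5796) = sqrt(9*I*sqrt(17)/2 + 5796) = sqrt(5796 + 9*I*sqrt(17)/2)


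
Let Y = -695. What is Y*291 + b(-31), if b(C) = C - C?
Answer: -202245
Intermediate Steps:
b(C) = 0
Y*291 + b(-31) = -695*291 + 0 = -202245 + 0 = -202245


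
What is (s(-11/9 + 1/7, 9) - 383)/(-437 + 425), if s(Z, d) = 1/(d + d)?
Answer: 6893/216 ≈ 31.912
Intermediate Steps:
s(Z, d) = 1/(2*d)
(s(-11/9 + 1/7, 9) - 383)/(-437 + 425) = ((½)/9 - 383)/(-437 + 425) = ((½)*(⅑) - 383)/(-12) = (1/18 - 383)*(-1/12) = -6893/18*(-1/12) = 6893/216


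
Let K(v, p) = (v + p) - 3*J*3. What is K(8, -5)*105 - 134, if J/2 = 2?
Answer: -3599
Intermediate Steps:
J = 4 (J = 2*2 = 4)
K(v, p) = -36 + p + v (K(v, p) = (v + p) - 3*4*3 = (p + v) - 12*3 = (p + v) - 36 = -36 + p + v)
K(8, -5)*105 - 134 = (-36 - 5 + 8)*105 - 134 = -33*105 - 134 = -3465 - 134 = -3599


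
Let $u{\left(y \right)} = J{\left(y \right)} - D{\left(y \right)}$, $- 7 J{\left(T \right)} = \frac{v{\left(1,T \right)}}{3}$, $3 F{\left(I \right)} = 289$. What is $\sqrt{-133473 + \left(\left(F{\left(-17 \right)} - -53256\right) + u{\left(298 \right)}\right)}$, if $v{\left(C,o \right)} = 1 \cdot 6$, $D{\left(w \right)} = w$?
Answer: $\frac{i \sqrt{35464758}}{21} \approx 283.58 i$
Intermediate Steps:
$F{\left(I \right)} = \frac{289}{3}$ ($F{\left(I \right)} = \frac{1}{3} \cdot 289 = \frac{289}{3}$)
$v{\left(C,o \right)} = 6$
$J{\left(T \right)} = - \frac{2}{7}$ ($J{\left(T \right)} = - \frac{6 \cdot \frac{1}{3}}{7} = \left(- \frac{1}{7}\right) 2 = - \frac{2}{7}$)
$u{\left(y \right)} = - \frac{2}{7} - y$
$\sqrt{-133473 + \left(\left(F{\left(-17 \right)} - -53256\right) + u{\left(298 \right)}\right)} = \sqrt{-133473 + \left(\left(\frac{289}{3} - -53256\right) - \frac{2088}{7}\right)} = \sqrt{-133473 + \left(\left(\frac{289}{3} + 53256\right) - \frac{2088}{7}\right)} = \sqrt{-133473 + \left(\frac{160057}{3} - \frac{2088}{7}\right)} = \sqrt{-133473 + \frac{1114135}{21}} = \sqrt{- \frac{1688798}{21}} = \frac{i \sqrt{35464758}}{21}$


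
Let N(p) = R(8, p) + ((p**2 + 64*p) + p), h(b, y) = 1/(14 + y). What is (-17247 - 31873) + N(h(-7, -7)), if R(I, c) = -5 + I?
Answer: -2406277/49 ≈ -49108.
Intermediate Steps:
N(p) = 3 + p**2 + 65*p (N(p) = (-5 + 8) + ((p**2 + 64*p) + p) = 3 + (p**2 + 65*p) = 3 + p**2 + 65*p)
(-17247 - 31873) + N(h(-7, -7)) = (-17247 - 31873) + (3 + (1/(14 - 7))**2 + 65/(14 - 7)) = -49120 + (3 + (1/7)**2 + 65/7) = -49120 + (3 + (1/7)**2 + 65*(1/7)) = -49120 + (3 + 1/49 + 65/7) = -49120 + 603/49 = -2406277/49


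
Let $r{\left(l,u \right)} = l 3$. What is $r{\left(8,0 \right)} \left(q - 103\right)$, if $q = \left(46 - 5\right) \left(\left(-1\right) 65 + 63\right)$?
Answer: $-4440$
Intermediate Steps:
$q = -82$ ($q = 41 \left(-65 + 63\right) = 41 \left(-2\right) = -82$)
$r{\left(l,u \right)} = 3 l$
$r{\left(8,0 \right)} \left(q - 103\right) = 3 \cdot 8 \left(-82 - 103\right) = 24 \left(-185\right) = -4440$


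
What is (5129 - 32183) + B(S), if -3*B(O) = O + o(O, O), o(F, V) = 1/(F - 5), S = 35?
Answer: -2435911/90 ≈ -27066.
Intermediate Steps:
o(F, V) = 1/(-5 + F)
B(O) = -O/3 - 1/(3*(-5 + O)) (B(O) = -(O + 1/(-5 + O))/3 = -O/3 - 1/(3*(-5 + O)))
(5129 - 32183) + B(S) = (5129 - 32183) + (-1 - 1*35*(-5 + 35))/(3*(-5 + 35)) = -27054 + (⅓)*(-1 - 1*35*30)/30 = -27054 + (⅓)*(1/30)*(-1 - 1050) = -27054 + (⅓)*(1/30)*(-1051) = -27054 - 1051/90 = -2435911/90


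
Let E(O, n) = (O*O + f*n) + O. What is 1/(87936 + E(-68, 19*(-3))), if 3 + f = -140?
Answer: 1/100643 ≈ 9.9361e-6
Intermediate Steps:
f = -143 (f = -3 - 140 = -143)
E(O, n) = O + O² - 143*n (E(O, n) = (O*O - 143*n) + O = (O² - 143*n) + O = O + O² - 143*n)
1/(87936 + E(-68, 19*(-3))) = 1/(87936 + (-68 + (-68)² - 2717*(-3))) = 1/(87936 + (-68 + 4624 - 143*(-57))) = 1/(87936 + (-68 + 4624 + 8151)) = 1/(87936 + 12707) = 1/100643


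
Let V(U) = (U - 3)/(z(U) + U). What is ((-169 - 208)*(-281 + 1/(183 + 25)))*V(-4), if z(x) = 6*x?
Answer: 1694963/64 ≈ 26484.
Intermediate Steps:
V(U) = (-3 + U)/(7*U) (V(U) = (U - 3)/(6*U + U) = (-3 + U)/((7*U)) = (-3 + U)*(1/(7*U)) = (-3 + U)/(7*U))
((-169 - 208)*(-281 + 1/(183 + 25)))*V(-4) = ((-169 - 208)*(-281 + 1/(183 + 25)))*((1/7)*(-3 - 4)/(-4)) = (-377*(-281 + 1/208))*((1/7)*(-1/4)*(-7)) = -377*(-281 + 1/208)*(1/4) = -377*(-58447/208)*(1/4) = (1694963/16)*(1/4) = 1694963/64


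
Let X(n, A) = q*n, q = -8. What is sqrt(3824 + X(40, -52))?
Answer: 4*sqrt(219) ≈ 59.195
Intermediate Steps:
X(n, A) = -8*n
sqrt(3824 + X(40, -52)) = sqrt(3824 - 8*40) = sqrt(3824 - 320) = sqrt(3504) = 4*sqrt(219)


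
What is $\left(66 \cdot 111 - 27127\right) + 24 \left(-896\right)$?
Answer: $-41305$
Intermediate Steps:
$\left(66 \cdot 111 - 27127\right) + 24 \left(-896\right) = \left(7326 - 27127\right) - 21504 = -19801 - 21504 = -41305$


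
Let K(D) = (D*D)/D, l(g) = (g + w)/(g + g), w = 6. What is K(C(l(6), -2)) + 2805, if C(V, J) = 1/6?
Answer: 16831/6 ≈ 2805.2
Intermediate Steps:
l(g) = (6 + g)/(2*g) (l(g) = (g + 6)/(g + g) = (6 + g)/((2*g)) = (6 + g)*(1/(2*g)) = (6 + g)/(2*g))
C(V, J) = 1/6
K(D) = D (K(D) = D**2/D = D)
K(C(l(6), -2)) + 2805 = 1/6 + 2805 = 16831/6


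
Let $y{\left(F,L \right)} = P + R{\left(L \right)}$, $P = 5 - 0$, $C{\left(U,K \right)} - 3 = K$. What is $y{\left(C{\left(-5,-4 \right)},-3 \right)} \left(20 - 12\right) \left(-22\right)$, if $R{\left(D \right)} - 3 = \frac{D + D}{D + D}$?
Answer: $-1584$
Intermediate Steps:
$C{\left(U,K \right)} = 3 + K$
$P = 5$ ($P = 5 + 0 = 5$)
$R{\left(D \right)} = 4$ ($R{\left(D \right)} = 3 + \frac{D + D}{D + D} = 3 + \frac{2 D}{2 D} = 3 + 2 D \frac{1}{2 D} = 3 + 1 = 4$)
$y{\left(F,L \right)} = 9$ ($y{\left(F,L \right)} = 5 + 4 = 9$)
$y{\left(C{\left(-5,-4 \right)},-3 \right)} \left(20 - 12\right) \left(-22\right) = 9 \left(20 - 12\right) \left(-22\right) = 9 \cdot 8 \left(-22\right) = 72 \left(-22\right) = -1584$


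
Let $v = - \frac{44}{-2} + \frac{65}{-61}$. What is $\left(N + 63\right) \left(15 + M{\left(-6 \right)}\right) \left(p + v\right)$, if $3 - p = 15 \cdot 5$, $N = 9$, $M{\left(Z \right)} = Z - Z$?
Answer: $- \frac{3364200}{61} \approx -55151.0$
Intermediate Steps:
$M{\left(Z \right)} = 0$
$p = -72$ ($p = 3 - 15 \cdot 5 = 3 - 75 = -72$)
$v = \frac{1277}{61}$ ($v = \left(-44\right) \left(- \frac{1}{2}\right) + 65 \left(- \frac{1}{61}\right) = 22 - \frac{65}{61} = \frac{1277}{61} \approx 20.934$)
$\left(N + 63\right) \left(15 + M{\left(-6 \right)}\right) \left(p + v\right) = \left(9 + 63\right) \left(15 + 0\right) \left(-72 + \frac{1277}{61}\right) = 72 \cdot 15 \left(- \frac{3115}{61}\right) = 1080 \left(- \frac{3115}{61}\right) = - \frac{3364200}{61}$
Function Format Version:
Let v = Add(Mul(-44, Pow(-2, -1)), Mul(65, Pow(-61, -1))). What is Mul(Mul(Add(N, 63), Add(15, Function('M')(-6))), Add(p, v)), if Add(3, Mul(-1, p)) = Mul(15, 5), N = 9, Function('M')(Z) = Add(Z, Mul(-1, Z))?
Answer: Rational(-3364200, 61) ≈ -55151.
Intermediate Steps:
Function('M')(Z) = 0
p = -72 (p = Add(3, Mul(-1, Mul(15, 5))) = Add(3, Mul(-1, 75)) = Add(3, -75) = -72)
v = Rational(1277, 61) (v = Add(Mul(-44, Rational(-1, 2)), Mul(65, Rational(-1, 61))) = Add(22, Rational(-65, 61)) = Rational(1277, 61) ≈ 20.934)
Mul(Mul(Add(N, 63), Add(15, Function('M')(-6))), Add(p, v)) = Mul(Mul(Add(9, 63), Add(15, 0)), Add(-72, Rational(1277, 61))) = Mul(Mul(72, 15), Rational(-3115, 61)) = Mul(1080, Rational(-3115, 61)) = Rational(-3364200, 61)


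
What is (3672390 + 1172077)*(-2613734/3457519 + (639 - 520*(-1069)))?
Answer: 9321589706837214809/3457519 ≈ 2.6960e+12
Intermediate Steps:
(3672390 + 1172077)*(-2613734/3457519 + (639 - 520*(-1069))) = 4844467*(-2613734*1/3457519 + (639 + 555880)) = 4844467*(-2613734/3457519 + 556519) = 4844467*(1924172402627/3457519) = 9321589706837214809/3457519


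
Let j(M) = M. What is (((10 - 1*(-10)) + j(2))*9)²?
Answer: 39204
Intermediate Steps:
(((10 - 1*(-10)) + j(2))*9)² = (((10 - 1*(-10)) + 2)*9)² = (((10 + 10) + 2)*9)² = ((20 + 2)*9)² = (22*9)² = 198² = 39204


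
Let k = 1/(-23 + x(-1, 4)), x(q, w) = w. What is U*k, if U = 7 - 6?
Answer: -1/19 ≈ -0.052632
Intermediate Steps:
U = 1
k = -1/19 (k = 1/(-23 + 4) = 1/(-19) = -1/19 ≈ -0.052632)
U*k = 1*(-1/19) = -1/19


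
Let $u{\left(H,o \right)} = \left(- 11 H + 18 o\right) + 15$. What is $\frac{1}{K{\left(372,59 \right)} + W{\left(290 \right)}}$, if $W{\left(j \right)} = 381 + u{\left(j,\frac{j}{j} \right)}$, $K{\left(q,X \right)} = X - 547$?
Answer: $- \frac{1}{3264} \approx -0.00030637$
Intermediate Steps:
$K{\left(q,X \right)} = -547 + X$
$u{\left(H,o \right)} = 15 - 11 H + 18 o$
$W{\left(j \right)} = 414 - 11 j$ ($W{\left(j \right)} = 381 + \left(15 - 11 j + 18 \frac{j}{j}\right) = 381 + \left(15 - 11 j + 18 \cdot 1\right) = 381 + \left(15 - 11 j + 18\right) = 381 - \left(-33 + 11 j\right) = 414 - 11 j$)
$\frac{1}{K{\left(372,59 \right)} + W{\left(290 \right)}} = \frac{1}{\left(-547 + 59\right) + \left(414 - 3190\right)} = \frac{1}{-488 + \left(414 - 3190\right)} = \frac{1}{-488 - 2776} = \frac{1}{-3264} = - \frac{1}{3264}$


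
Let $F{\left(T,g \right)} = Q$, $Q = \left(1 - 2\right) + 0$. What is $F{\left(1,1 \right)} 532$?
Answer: $-532$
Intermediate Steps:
$Q = -1$ ($Q = -1 + 0 = -1$)
$F{\left(T,g \right)} = -1$
$F{\left(1,1 \right)} 532 = \left(-1\right) 532 = -532$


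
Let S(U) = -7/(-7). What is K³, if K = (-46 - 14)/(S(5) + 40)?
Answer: -216000/68921 ≈ -3.1340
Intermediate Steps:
S(U) = 1 (S(U) = -7*(-⅐) = 1)
K = -60/41 (K = (-46 - 14)/(1 + 40) = -60/41 ≈ -1.4634)
K³ = (-60/41)³ = -216000/68921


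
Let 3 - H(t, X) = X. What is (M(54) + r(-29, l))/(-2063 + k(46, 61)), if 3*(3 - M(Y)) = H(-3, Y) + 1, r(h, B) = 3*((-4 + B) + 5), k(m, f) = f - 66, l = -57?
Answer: 445/6204 ≈ 0.071728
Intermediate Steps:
H(t, X) = 3 - X
k(m, f) = -66 + f
r(h, B) = 3 + 3*B (r(h, B) = 3*(1 + B) = 3 + 3*B)
M(Y) = 5/3 + Y/3 (M(Y) = 3 - ((3 - Y) + 1)/3 = 3 - (4 - Y)/3 = 3 + (-4/3 + Y/3) = 5/3 + Y/3)
(M(54) + r(-29, l))/(-2063 + k(46, 61)) = ((5/3 + (⅓)*54) + (3 + 3*(-57)))/(-2063 + (-66 + 61)) = ((5/3 + 18) + (3 - 171))/(-2063 - 5) = (59/3 - 168)/(-2068) = -445/3*(-1/2068) = 445/6204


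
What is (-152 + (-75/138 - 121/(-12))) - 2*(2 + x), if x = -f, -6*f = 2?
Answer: -40607/276 ≈ -147.13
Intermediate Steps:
f = -1/3 (f = -1/6*2 = -1/3 ≈ -0.33333)
x = 1/3 (x = -1*(-1/3) = 1/3 ≈ 0.33333)
(-152 + (-75/138 - 121/(-12))) - 2*(2 + x) = (-152 + (-75/138 - 121/(-12))) - 2*(2 + 1/3) = (-152 + (-75*1/138 - 121*(-1/12))) - 2*7/3 = (-152 + (-25/46 + 121/12)) - 14/3 = (-152 + 2633/276) - 14/3 = -39319/276 - 14/3 = -40607/276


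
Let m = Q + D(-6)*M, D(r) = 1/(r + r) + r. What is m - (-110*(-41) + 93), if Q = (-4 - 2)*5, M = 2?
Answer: -27871/6 ≈ -4645.2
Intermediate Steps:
Q = -30 (Q = -6*5 = -30)
D(r) = r + 1/(2*r) (D(r) = 1/(2*r) + r = r + 1/(2*r))
m = -253/6 (m = -30 + (-6 + (½)/(-6))*2 = -30 + (-6 + (½)*(-⅙))*2 = -30 + (-6 - 1/12)*2 = -30 - 73/12*2 = -30 - 73/6 = -253/6 ≈ -42.167)
m - (-110*(-41) + 93) = -253/6 - (-110*(-41) + 93) = -253/6 - (4510 + 93) = -253/6 - 1*4603 = -253/6 - 4603 = -27871/6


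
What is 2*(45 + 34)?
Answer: 158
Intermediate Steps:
2*(45 + 34) = 2*79 = 158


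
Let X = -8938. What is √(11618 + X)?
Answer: 2*√670 ≈ 51.769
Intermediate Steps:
√(11618 + X) = √(11618 - 8938) = √2680 = 2*√670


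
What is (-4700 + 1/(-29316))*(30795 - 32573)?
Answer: 17498720527/2094 ≈ 8.3566e+6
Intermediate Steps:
(-4700 + 1/(-29316))*(30795 - 32573) = (-4700 - 1/29316)*(-1778) = -137785201/29316*(-1778) = 17498720527/2094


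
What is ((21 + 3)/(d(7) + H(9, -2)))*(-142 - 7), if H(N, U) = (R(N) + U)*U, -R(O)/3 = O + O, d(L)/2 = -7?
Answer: -1788/49 ≈ -36.490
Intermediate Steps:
d(L) = -14 (d(L) = 2*(-7) = -14)
R(O) = -6*O (R(O) = -3*(O + O) = -6*O)
H(N, U) = U*(U - 6*N) (H(N, U) = (-6*N + U)*U = (U - 6*N)*U = U*(U - 6*N))
((21 + 3)/(d(7) + H(9, -2)))*(-142 - 7) = ((21 + 3)/(-14 - 2*(-2 - 6*9)))*(-142 - 7) = (24/(-14 - 2*(-2 - 54)))*(-149) = (24/(-14 - 2*(-56)))*(-149) = (24/(-14 + 112))*(-149) = (24/98)*(-149) = (24*(1/98))*(-149) = (12/49)*(-149) = -1788/49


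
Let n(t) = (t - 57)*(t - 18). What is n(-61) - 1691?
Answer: 7631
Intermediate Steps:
n(t) = (-57 + t)*(-18 + t)
n(-61) - 1691 = (1026 + (-61)² - 75*(-61)) - 1691 = (1026 + 3721 + 4575) - 1691 = 9322 - 1691 = 7631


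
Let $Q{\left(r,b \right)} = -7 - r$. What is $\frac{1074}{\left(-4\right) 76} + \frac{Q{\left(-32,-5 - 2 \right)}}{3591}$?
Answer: $- \frac{101293}{28728} \approx -3.5259$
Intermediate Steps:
$\frac{1074}{\left(-4\right) 76} + \frac{Q{\left(-32,-5 - 2 \right)}}{3591} = \frac{1074}{\left(-4\right) 76} + \frac{-7 - -32}{3591} = \frac{1074}{-304} + \left(-7 + 32\right) \frac{1}{3591} = 1074 \left(- \frac{1}{304}\right) + 25 \cdot \frac{1}{3591} = - \frac{537}{152} + \frac{25}{3591} = - \frac{101293}{28728}$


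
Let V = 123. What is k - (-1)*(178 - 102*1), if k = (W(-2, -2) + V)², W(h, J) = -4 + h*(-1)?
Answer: 14717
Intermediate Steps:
W(h, J) = -4 - h
k = 14641 (k = ((-4 - 1*(-2)) + 123)² = ((-4 + 2) + 123)² = (-2 + 123)² = 121² = 14641)
k - (-1)*(178 - 102*1) = 14641 - (-1)*(178 - 102*1) = 14641 - (-1)*(178 - 102) = 14641 - (-1)*76 = 14641 - 1*(-76) = 14641 + 76 = 14717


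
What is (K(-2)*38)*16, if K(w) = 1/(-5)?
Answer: -608/5 ≈ -121.60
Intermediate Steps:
K(w) = -1/5
(K(-2)*38)*16 = -1/5*38*16 = -38/5*16 = -608/5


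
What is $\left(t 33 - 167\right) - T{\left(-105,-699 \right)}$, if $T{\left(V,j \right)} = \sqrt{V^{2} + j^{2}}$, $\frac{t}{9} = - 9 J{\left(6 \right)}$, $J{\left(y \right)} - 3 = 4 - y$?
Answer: $-2840 - 3 \sqrt{55514} \approx -3546.8$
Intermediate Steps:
$J{\left(y \right)} = 7 - y$ ($J{\left(y \right)} = 3 - \left(-4 + y\right) = 7 - y$)
$t = -81$ ($t = 9 \left(- 9 \left(7 - 6\right)\right) = 9 \left(\left(-9\right) 1\right) = 9 \left(-9\right) = -81$)
$\left(t 33 - 167\right) - T{\left(-105,-699 \right)} = \left(\left(-81\right) 33 - 167\right) - \sqrt{\left(-105\right)^{2} + \left(-699\right)^{2}} = \left(-2673 - 167\right) - \sqrt{11025 + 488601} = -2840 - \sqrt{499626} = -2840 - 3 \sqrt{55514}$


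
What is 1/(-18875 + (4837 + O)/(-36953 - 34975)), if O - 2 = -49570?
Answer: -71928/1357596269 ≈ -5.2982e-5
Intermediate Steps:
O = -49568 (O = 2 - 49570 = -49568)
1/(-18875 + (4837 + O)/(-36953 - 34975)) = 1/(-18875 + (4837 - 49568)/(-36953 - 34975)) = 1/(-18875 - 44731/(-71928)) = 1/(-18875 - 44731*(-1/71928)) = 1/(-18875 + 44731/71928) = 1/(-1357596269/71928) = -71928/1357596269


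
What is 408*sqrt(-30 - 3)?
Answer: 408*I*sqrt(33) ≈ 2343.8*I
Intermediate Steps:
408*sqrt(-30 - 3) = 408*sqrt(-33) = 408*(I*sqrt(33)) = 408*I*sqrt(33)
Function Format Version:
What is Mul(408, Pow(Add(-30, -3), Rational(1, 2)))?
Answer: Mul(408, I, Pow(33, Rational(1, 2))) ≈ Mul(2343.8, I)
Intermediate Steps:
Mul(408, Pow(Add(-30, -3), Rational(1, 2))) = Mul(408, Pow(-33, Rational(1, 2))) = Mul(408, Mul(I, Pow(33, Rational(1, 2)))) = Mul(408, I, Pow(33, Rational(1, 2)))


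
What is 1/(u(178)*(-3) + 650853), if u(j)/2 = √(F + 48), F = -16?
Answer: 72317/47067736273 + 8*√2/141203208819 ≈ 1.5365e-6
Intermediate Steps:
u(j) = 8*√2 (u(j) = 2*√(-16 + 48) = 2*√32 = 2*(4*√2) = 8*√2)
1/(u(178)*(-3) + 650853) = 1/((8*√2)*(-3) + 650853) = 1/(-24*√2 + 650853) = 1/(650853 - 24*√2)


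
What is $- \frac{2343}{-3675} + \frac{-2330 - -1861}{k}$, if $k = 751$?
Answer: $\frac{12006}{919975} \approx 0.01305$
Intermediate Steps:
$- \frac{2343}{-3675} + \frac{-2330 - -1861}{k} = - \frac{2343}{-3675} + \frac{-2330 - -1861}{751} = \left(-2343\right) \left(- \frac{1}{3675}\right) + \left(-2330 + 1861\right) \frac{1}{751} = \frac{781}{1225} - \frac{469}{751} = \frac{12006}{919975}$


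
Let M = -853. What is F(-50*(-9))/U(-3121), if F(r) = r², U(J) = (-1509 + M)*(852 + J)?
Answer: 101250/2679689 ≈ 0.037784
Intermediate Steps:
U(J) = -2012424 - 2362*J (U(J) = (-1509 - 853)*(852 + J) = -2362*(852 + J) = -2012424 - 2362*J)
F(-50*(-9))/U(-3121) = (-50*(-9))²/(-2012424 - 2362*(-3121)) = 450²/(-2012424 + 7371802) = 202500/5359378 = 202500*(1/5359378) = 101250/2679689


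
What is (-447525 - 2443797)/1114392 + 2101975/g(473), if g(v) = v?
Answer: 390176088149/87851236 ≈ 4441.3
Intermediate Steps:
(-447525 - 2443797)/1114392 + 2101975/g(473) = (-447525 - 2443797)/1114392 + 2101975/473 = -2891322*1/1114392 + 2101975*(1/473) = -481887/185732 + 2101975/473 = 390176088149/87851236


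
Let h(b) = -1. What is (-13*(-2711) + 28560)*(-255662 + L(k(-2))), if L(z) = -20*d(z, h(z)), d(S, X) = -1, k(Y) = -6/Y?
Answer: -16310726526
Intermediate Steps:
L(z) = 20 (L(z) = -20*(-1) = 20)
(-13*(-2711) + 28560)*(-255662 + L(k(-2))) = (-13*(-2711) + 28560)*(-255662 + 20) = (35243 + 28560)*(-255642) = 63803*(-255642) = -16310726526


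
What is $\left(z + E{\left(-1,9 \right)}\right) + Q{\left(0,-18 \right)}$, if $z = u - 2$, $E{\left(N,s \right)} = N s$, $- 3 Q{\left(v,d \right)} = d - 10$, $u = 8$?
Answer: $\frac{19}{3} \approx 6.3333$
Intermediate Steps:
$Q{\left(v,d \right)} = \frac{10}{3} - \frac{d}{3}$ ($Q{\left(v,d \right)} = - \frac{d - 10}{3} = - \frac{-10 + d}{3} = \frac{10}{3} - \frac{d}{3}$)
$z = 6$ ($z = 8 - 2 = 6$)
$\left(z + E{\left(-1,9 \right)}\right) + Q{\left(0,-18 \right)} = \left(6 - 9\right) + \left(\frac{10}{3} - -6\right) = \left(6 - 9\right) + \left(\frac{10}{3} + 6\right) = -3 + \frac{28}{3} = \frac{19}{3}$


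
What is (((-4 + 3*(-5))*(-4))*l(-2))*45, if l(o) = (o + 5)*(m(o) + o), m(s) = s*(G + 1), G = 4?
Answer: -123120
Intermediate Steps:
m(s) = 5*s (m(s) = s*(4 + 1) = s*5 = 5*s)
l(o) = 6*o*(5 + o) (l(o) = (o + 5)*(5*o + o) = (5 + o)*(6*o) = 6*o*(5 + o))
(((-4 + 3*(-5))*(-4))*l(-2))*45 = (((-4 + 3*(-5))*(-4))*(6*(-2)*(5 - 2)))*45 = (((-4 - 15)*(-4))*(6*(-2)*3))*45 = (-19*(-4)*(-36))*45 = (76*(-36))*45 = -2736*45 = -123120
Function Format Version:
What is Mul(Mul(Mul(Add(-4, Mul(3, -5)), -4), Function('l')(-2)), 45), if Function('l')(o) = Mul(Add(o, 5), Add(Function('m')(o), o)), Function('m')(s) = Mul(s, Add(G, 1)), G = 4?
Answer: -123120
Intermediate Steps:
Function('m')(s) = Mul(5, s) (Function('m')(s) = Mul(s, Add(4, 1)) = Mul(s, 5) = Mul(5, s))
Function('l')(o) = Mul(6, o, Add(5, o)) (Function('l')(o) = Mul(Add(o, 5), Add(Mul(5, o), o)) = Mul(Add(5, o), Mul(6, o)) = Mul(6, o, Add(5, o)))
Mul(Mul(Mul(Add(-4, Mul(3, -5)), -4), Function('l')(-2)), 45) = Mul(Mul(Mul(Add(-4, Mul(3, -5)), -4), Mul(6, -2, Add(5, -2))), 45) = Mul(Mul(Mul(Add(-4, -15), -4), Mul(6, -2, 3)), 45) = Mul(Mul(Mul(-19, -4), -36), 45) = Mul(Mul(76, -36), 45) = Mul(-2736, 45) = -123120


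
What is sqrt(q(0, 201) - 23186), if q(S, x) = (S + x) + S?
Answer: I*sqrt(22985) ≈ 151.61*I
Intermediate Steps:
q(S, x) = x + 2*S
sqrt(q(0, 201) - 23186) = sqrt((201 + 2*0) - 23186) = sqrt((201 + 0) - 23186) = sqrt(201 - 23186) = sqrt(-22985) = I*sqrt(22985)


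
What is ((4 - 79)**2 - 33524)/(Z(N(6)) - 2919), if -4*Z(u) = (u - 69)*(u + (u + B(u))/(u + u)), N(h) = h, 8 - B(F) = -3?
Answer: 446384/44835 ≈ 9.9561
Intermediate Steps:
B(F) = 11 (B(F) = 8 - 1*(-3) = 8 + 3 = 11)
Z(u) = -(-69 + u)*(u + (11 + u)/(2*u))/4 (Z(u) = -(u - 69)*(u + (u + 11)/(u + u))/4 = -(-69 + u)*(u + (11 + u)/((2*u)))/4 = -(-69 + u)*(u + (11 + u)*(1/(2*u)))/4 = -(-69 + u)*(u + (11 + u)/(2*u))/4)
((4 - 79)**2 - 33524)/(Z(N(6)) - 2919) = ((4 - 79)**2 - 33524)/((1/8)*(759 + 6*(58 - 2*6**2 + 137*6))/6 - 2919) = ((-75)**2 - 33524)/((1/8)*(1/6)*(759 + 6*(58 - 2*36 + 822)) - 2919) = (5625 - 33524)/((1/8)*(1/6)*(759 + 6*(58 - 72 + 822)) - 2919) = -27899/((1/8)*(1/6)*(759 + 6*808) - 2919) = -27899/((1/8)*(1/6)*(759 + 4848) - 2919) = -27899/((1/8)*(1/6)*5607 - 2919) = -27899/(1869/16 - 2919) = -27899/(-44835/16) = -27899*(-16/44835) = 446384/44835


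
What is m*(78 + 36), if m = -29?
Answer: -3306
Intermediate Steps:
m*(78 + 36) = -29*(78 + 36) = -29*114 = -3306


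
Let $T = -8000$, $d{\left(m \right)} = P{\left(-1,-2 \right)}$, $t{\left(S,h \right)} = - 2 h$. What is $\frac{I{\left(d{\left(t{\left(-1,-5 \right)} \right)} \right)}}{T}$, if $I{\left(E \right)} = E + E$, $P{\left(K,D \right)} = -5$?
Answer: $\frac{1}{800} \approx 0.00125$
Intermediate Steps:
$d{\left(m \right)} = -5$
$I{\left(E \right)} = 2 E$
$\frac{I{\left(d{\left(t{\left(-1,-5 \right)} \right)} \right)}}{T} = \frac{2 \left(-5\right)}{-8000} = \left(-10\right) \left(- \frac{1}{8000}\right) = \frac{1}{800}$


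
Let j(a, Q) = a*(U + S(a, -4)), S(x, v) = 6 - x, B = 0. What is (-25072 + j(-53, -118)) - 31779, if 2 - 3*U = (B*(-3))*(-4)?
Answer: -180040/3 ≈ -60013.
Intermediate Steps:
U = ⅔ (U = ⅔ - 0*(-3)*(-4)/3 = ⅔ - 0*(-4) = ⅔ - ⅓*0 = ⅔ + 0 = ⅔ ≈ 0.66667)
j(a, Q) = a*(20/3 - a) (j(a, Q) = a*(⅔ + (6 - a)) = a*(20/3 - a))
(-25072 + j(-53, -118)) - 31779 = (-25072 + (⅓)*(-53)*(20 - 3*(-53))) - 31779 = (-25072 + (⅓)*(-53)*(20 + 159)) - 31779 = (-25072 + (⅓)*(-53)*179) - 31779 = (-25072 - 9487/3) - 31779 = -84703/3 - 31779 = -180040/3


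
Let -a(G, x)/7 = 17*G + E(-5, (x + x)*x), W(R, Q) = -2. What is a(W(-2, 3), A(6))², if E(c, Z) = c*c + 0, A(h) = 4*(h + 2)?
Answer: 3969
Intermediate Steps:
A(h) = 8 + 4*h (A(h) = 4*(2 + h) = 8 + 4*h)
E(c, Z) = c² (E(c, Z) = c² + 0 = c²)
a(G, x) = -175 - 119*G (a(G, x) = -7*(17*G + (-5)²) = -7*(17*G + 25) = -7*(25 + 17*G) = -175 - 119*G)
a(W(-2, 3), A(6))² = (-175 - 119*(-2))² = (-175 + 238)² = 63² = 3969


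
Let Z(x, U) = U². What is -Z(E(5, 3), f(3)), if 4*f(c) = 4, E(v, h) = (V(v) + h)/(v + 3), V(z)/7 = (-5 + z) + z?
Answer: -1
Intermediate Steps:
V(z) = -35 + 14*z (V(z) = 7*((-5 + z) + z) = 7*(-5 + 2*z) = -35 + 14*z)
E(v, h) = (-35 + h + 14*v)/(3 + v) (E(v, h) = ((-35 + 14*v) + h)/(v + 3) = (-35 + h + 14*v)/(3 + v))
f(c) = 1 (f(c) = (¼)*4 = 1)
-Z(E(5, 3), f(3)) = -1*1² = -1*1 = -1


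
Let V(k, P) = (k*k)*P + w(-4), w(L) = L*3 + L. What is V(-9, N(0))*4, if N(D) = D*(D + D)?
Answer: -64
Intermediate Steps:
w(L) = 4*L (w(L) = 3*L + L = 4*L)
N(D) = 2*D**2 (N(D) = D*(2*D) = 2*D**2)
V(k, P) = -16 + P*k**2 (V(k, P) = (k*k)*P + 4*(-4) = k**2*P - 16 = P*k**2 - 16 = -16 + P*k**2)
V(-9, N(0))*4 = (-16 + (2*0**2)*(-9)**2)*4 = (-16 + (2*0)*81)*4 = (-16 + 0*81)*4 = (-16 + 0)*4 = -16*4 = -64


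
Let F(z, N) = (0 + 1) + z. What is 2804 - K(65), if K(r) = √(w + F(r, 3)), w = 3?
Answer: 2804 - √69 ≈ 2795.7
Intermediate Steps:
F(z, N) = 1 + z
K(r) = √(4 + r) (K(r) = √(3 + (1 + r)) = √(4 + r))
2804 - K(65) = 2804 - √(4 + 65) = 2804 - √69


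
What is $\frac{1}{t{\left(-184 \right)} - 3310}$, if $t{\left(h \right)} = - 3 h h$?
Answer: $- \frac{1}{104878} \approx -9.5349 \cdot 10^{-6}$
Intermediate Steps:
$t{\left(h \right)} = - 3 h^{2}$
$\frac{1}{t{\left(-184 \right)} - 3310} = \frac{1}{- 3 \left(-184\right)^{2} - 3310} = \frac{1}{\left(-3\right) 33856 - 3310} = \frac{1}{-101568 - 3310} = \frac{1}{-104878} = - \frac{1}{104878}$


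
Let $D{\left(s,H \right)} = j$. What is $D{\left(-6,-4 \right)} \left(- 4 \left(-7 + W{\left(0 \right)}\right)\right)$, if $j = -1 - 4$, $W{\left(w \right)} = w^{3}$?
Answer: $-140$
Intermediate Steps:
$j = -5$
$D{\left(s,H \right)} = -5$
$D{\left(-6,-4 \right)} \left(- 4 \left(-7 + W{\left(0 \right)}\right)\right) = - 5 \left(- 4 \left(-7 + 0^{3}\right)\right) = - 5 \left(- 4 \left(-7 + 0\right)\right) = - 5 \left(\left(-4\right) \left(-7\right)\right) = \left(-5\right) 28 = -140$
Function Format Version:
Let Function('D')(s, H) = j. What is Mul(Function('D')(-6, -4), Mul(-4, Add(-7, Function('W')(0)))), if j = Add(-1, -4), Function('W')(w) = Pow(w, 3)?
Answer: -140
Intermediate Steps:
j = -5
Function('D')(s, H) = -5
Mul(Function('D')(-6, -4), Mul(-4, Add(-7, Function('W')(0)))) = Mul(-5, Mul(-4, Add(-7, Pow(0, 3)))) = Mul(-5, Mul(-4, Add(-7, 0))) = Mul(-5, Mul(-4, -7)) = Mul(-5, 28) = -140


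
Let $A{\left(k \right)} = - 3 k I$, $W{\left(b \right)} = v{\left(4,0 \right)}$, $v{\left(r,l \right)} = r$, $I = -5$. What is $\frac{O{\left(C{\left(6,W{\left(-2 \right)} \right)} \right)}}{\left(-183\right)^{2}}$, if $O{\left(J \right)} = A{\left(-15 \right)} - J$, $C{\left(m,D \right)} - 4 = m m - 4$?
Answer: $- \frac{29}{3721} \approx -0.0077936$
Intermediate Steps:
$W{\left(b \right)} = 4$
$C{\left(m,D \right)} = m^{2}$ ($C{\left(m,D \right)} = 4 + \left(m m - 4\right) = 4 + \left(m^{2} - 4\right) = 4 + \left(-4 + m^{2}\right) = m^{2}$)
$A{\left(k \right)} = 15 k$ ($A{\left(k \right)} = - 3 k \left(-5\right) = 15 k$)
$O{\left(J \right)} = -225 - J$ ($O{\left(J \right)} = 15 \left(-15\right) - J = -225 - J$)
$\frac{O{\left(C{\left(6,W{\left(-2 \right)} \right)} \right)}}{\left(-183\right)^{2}} = \frac{-225 - 6^{2}}{\left(-183\right)^{2}} = \frac{-225 - 36}{33489} = \left(-225 - 36\right) \frac{1}{33489} = \left(-261\right) \frac{1}{33489} = - \frac{29}{3721}$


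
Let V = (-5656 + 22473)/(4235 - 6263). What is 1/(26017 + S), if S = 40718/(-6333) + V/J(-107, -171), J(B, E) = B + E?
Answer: 396716008/10318821529597 ≈ 3.8446e-5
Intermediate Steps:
V = -16817/2028 (V = 16817/(-2028) = 16817*(-1/2028) = -16817/2028 ≈ -8.2924)
S = -2538850539/396716008 (S = 40718/(-6333) - 16817/(2028*(-107 - 171)) = 40718*(-1/6333) - 16817/2028/(-278) = -40718/6333 - 16817/2028*(-1/278) = -40718/6333 + 16817/563784 = -2538850539/396716008 ≈ -6.3997)
1/(26017 + S) = 1/(26017 - 2538850539/396716008) = 1/(10318821529597/396716008) = 396716008/10318821529597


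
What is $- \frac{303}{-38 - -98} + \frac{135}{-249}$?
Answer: $- \frac{9283}{1660} \approx -5.5922$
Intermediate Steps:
$- \frac{303}{-38 - -98} + \frac{135}{-249} = - \frac{303}{-38 + 98} + 135 \left(- \frac{1}{249}\right) = - \frac{303}{60} - \frac{45}{83} = \left(-303\right) \frac{1}{60} - \frac{45}{83} = - \frac{101}{20} - \frac{45}{83} = - \frac{9283}{1660}$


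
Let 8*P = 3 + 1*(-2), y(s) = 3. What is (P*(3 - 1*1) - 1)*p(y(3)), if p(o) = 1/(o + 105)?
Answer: -1/144 ≈ -0.0069444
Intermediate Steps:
P = 1/8 (P = (3 + 1*(-2))/8 = (3 - 2)/8 = (1/8)*1 = 1/8 ≈ 0.12500)
p(o) = 1/(105 + o)
(P*(3 - 1*1) - 1)*p(y(3)) = ((3 - 1*1)/8 - 1)/(105 + 3) = ((3 - 1)/8 - 1)/108 = ((1/8)*2 - 1)*(1/108) = (1/4 - 1)*(1/108) = -3/4*1/108 = -1/144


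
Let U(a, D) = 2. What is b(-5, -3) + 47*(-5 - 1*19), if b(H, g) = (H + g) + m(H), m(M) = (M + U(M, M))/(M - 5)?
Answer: -11357/10 ≈ -1135.7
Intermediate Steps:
m(M) = (2 + M)/(-5 + M) (m(M) = (M + 2)/(M - 5) = (2 + M)/(-5 + M))
b(H, g) = H + g + (2 + H)/(-5 + H) (b(H, g) = (H + g) + (2 + H)/(-5 + H) = H + g + (2 + H)/(-5 + H))
b(-5, -3) + 47*(-5 - 1*19) = (2 - 5 + (-5 - 5)*(-5 - 3))/(-5 - 5) + 47*(-5 - 1*19) = (2 - 5 - 10*(-8))/(-10) + 47*(-5 - 19) = -(2 - 5 + 80)/10 + 47*(-24) = -⅒*77 - 1128 = -77/10 - 1128 = -11357/10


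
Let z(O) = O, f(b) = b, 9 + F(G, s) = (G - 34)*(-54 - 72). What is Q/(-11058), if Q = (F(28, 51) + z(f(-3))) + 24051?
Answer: -435/194 ≈ -2.2423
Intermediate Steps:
F(G, s) = 4275 - 126*G (F(G, s) = -9 + (G - 34)*(-54 - 72) = -9 + (-34 + G)*(-126) = -9 + (4284 - 126*G) = 4275 - 126*G)
Q = 24795 (Q = ((4275 - 126*28) - 3) + 24051 = ((4275 - 3528) - 3) + 24051 = (747 - 3) + 24051 = 744 + 24051 = 24795)
Q/(-11058) = 24795/(-11058) = 24795*(-1/11058) = -435/194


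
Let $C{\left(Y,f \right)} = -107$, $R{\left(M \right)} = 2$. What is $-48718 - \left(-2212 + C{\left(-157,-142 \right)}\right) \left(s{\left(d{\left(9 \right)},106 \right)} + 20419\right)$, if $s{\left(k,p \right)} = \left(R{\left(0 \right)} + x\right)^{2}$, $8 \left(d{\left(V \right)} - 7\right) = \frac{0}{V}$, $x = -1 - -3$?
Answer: $47340047$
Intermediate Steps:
$x = 2$ ($x = -1 + 3 = 2$)
$d{\left(V \right)} = 7$ ($d{\left(V \right)} = 7 + \frac{0 \frac{1}{V}}{8} = 7 + \frac{1}{8} \cdot 0 = 7 + 0 = 7$)
$s{\left(k,p \right)} = 16$ ($s{\left(k,p \right)} = \left(2 + 2\right)^{2} = 4^{2} = 16$)
$-48718 - \left(-2212 + C{\left(-157,-142 \right)}\right) \left(s{\left(d{\left(9 \right)},106 \right)} + 20419\right) = -48718 - \left(-2212 - 107\right) \left(16 + 20419\right) = -48718 - \left(-2319\right) 20435 = -48718 - -47388765 = -48718 + 47388765 = 47340047$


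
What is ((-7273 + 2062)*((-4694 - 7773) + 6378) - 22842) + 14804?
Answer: 31721741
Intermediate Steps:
((-7273 + 2062)*((-4694 - 7773) + 6378) - 22842) + 14804 = (-5211*(-12467 + 6378) - 22842) + 14804 = (-5211*(-6089) - 22842) + 14804 = (31729779 - 22842) + 14804 = 31706937 + 14804 = 31721741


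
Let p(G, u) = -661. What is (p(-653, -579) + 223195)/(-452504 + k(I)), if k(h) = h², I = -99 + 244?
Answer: -222534/431479 ≈ -0.51575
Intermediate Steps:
I = 145
(p(-653, -579) + 223195)/(-452504 + k(I)) = (-661 + 223195)/(-452504 + 145²) = 222534/(-452504 + 21025) = 222534/(-431479) = 222534*(-1/431479) = -222534/431479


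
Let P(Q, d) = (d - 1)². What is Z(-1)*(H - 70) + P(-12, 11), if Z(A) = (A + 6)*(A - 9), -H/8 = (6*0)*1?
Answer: 3600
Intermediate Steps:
H = 0 (H = -8*6*0 = -0 = -8*0 = 0)
P(Q, d) = (-1 + d)²
Z(A) = (-9 + A)*(6 + A) (Z(A) = (6 + A)*(-9 + A) = (-9 + A)*(6 + A))
Z(-1)*(H - 70) + P(-12, 11) = (-54 + (-1)² - 3*(-1))*(0 - 70) + (-1 + 11)² = (-54 + 1 + 3)*(-70) + 10² = -50*(-70) + 100 = 3500 + 100 = 3600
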